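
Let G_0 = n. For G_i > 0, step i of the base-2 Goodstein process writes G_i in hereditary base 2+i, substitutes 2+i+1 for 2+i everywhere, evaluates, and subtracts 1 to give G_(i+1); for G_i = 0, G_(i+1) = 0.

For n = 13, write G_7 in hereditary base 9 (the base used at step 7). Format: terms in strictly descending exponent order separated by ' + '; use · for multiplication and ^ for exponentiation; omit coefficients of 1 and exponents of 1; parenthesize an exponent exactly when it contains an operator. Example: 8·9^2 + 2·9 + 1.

9^(9 + 1) + 3·9^3 + 3·9^2 + 2·9 + 6

i=0: 13 = 2^(2 + 1) + 2^2 + 1 (b=2); 2→3: 3^(3 + 1) + 3^3 + 1 = 109; 109−1 = 108
i=1: 108 = 3^(3 + 1) + 3^3 (b=3); 3→4: 4^(4 + 1) + 4^4 = 1280; 1280−1 = 1279
i=2: 1279 = 4^(4 + 1) + 3·4^3 + 3·4^2 + 3·4 + 3 (b=4); 4→5: 5^(5 + 1) + 3·5^3 + 3·5^2 + 3·5 + 3 = 16093; 16093−1 = 16092
i=3: 16092 = 5^(5 + 1) + 3·5^3 + 3·5^2 + 3·5 + 2 (b=5); 5→6: 6^(6 + 1) + 3·6^3 + 3·6^2 + 3·6 + 2 = 280712; 280712−1 = 280711
i=4: 280711 = 6^(6 + 1) + 3·6^3 + 3·6^2 + 3·6 + 1 (b=6); 6→7: 7^(7 + 1) + 3·7^3 + 3·7^2 + 3·7 + 1 = 5765999; 5765999−1 = 5765998
i=5: 5765998 = 7^(7 + 1) + 3·7^3 + 3·7^2 + 3·7 (b=7); 7→8: 8^(8 + 1) + 3·8^3 + 3·8^2 + 3·8 = 134219480; 134219480−1 = 134219479
i=6: 134219479 = 8^(8 + 1) + 3·8^3 + 3·8^2 + 2·8 + 7 (b=8); 8→9: 9^(9 + 1) + 3·9^3 + 3·9^2 + 2·9 + 7 = 3486786856; 3486786856−1 = 3486786855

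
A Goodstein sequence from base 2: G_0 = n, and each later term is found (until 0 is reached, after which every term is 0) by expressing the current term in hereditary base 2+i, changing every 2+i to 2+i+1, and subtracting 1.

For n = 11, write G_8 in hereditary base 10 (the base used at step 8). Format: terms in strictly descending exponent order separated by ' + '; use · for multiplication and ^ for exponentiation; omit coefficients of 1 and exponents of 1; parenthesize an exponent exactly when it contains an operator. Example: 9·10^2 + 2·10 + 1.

7·10^10 + 7·10^7 + 7·10^6 + 7·10^5 + 7·10^4 + 7·10^3 + 7·10^2 + 7·10 + 5

[0] 11 ≡ 2^(2 + 1) + 2 + 1 (base 2). Lift 3: 85. −1: 84.
[1] 84 ≡ 3^(3 + 1) + 3 (base 3). Lift 4: 1028. −1: 1027.
[2] 1027 ≡ 4^(4 + 1) + 3 (base 4). Lift 5: 15628. −1: 15627.
[3] 15627 ≡ 5^(5 + 1) + 2 (base 5). Lift 6: 279938. −1: 279937.
[4] 279937 ≡ 6^(6 + 1) + 1 (base 6). Lift 7: 5764802. −1: 5764801.
[5] 5764801 ≡ 7^(7 + 1) (base 7). Lift 8: 134217728. −1: 134217727.
[6] 134217727 ≡ 7·8^8 + 7·8^7 + 7·8^6 + 7·8^5 + 7·8^4 + 7·8^3 + 7·8^2 + 7·8 + 7 (base 8). Lift 9: 2749609303. −1: 2749609302.
[7] 2749609302 ≡ 7·9^9 + 7·9^7 + 7·9^6 + 7·9^5 + 7·9^4 + 7·9^3 + 7·9^2 + 7·9 + 6 (base 9). Lift 10: 70077777776. −1: 70077777775.
[8] 70077777775 ≡ 7·10^10 + 7·10^7 + 7·10^6 + 7·10^5 + 7·10^4 + 7·10^3 + 7·10^2 + 7·10 + 5 (base 10). Lift 11: 1997331745491. −1: 1997331745490.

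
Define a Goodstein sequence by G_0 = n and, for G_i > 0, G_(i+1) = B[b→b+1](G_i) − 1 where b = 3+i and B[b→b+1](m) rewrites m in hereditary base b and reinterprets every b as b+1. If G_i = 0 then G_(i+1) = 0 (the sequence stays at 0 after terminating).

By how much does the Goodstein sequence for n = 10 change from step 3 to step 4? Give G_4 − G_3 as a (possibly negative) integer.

(0) 10|_3 = 3^2 + 1 ↦ 4^2 + 1|_4 = 17 ⇒ 16
(1) 16|_4 = 4^2 ↦ 5^2|_5 = 25 ⇒ 24
(2) 24|_5 = 4·5 + 4 ↦ 4·6 + 4|_6 = 28 ⇒ 27
(3) 27|_6 = 4·6 + 3 ↦ 4·7 + 3|_7 = 31 ⇒ 30

3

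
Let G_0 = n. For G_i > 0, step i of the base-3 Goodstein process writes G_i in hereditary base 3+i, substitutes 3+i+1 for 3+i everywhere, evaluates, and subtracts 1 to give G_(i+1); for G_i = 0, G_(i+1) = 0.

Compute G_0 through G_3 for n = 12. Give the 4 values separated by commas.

12, 19, 27, 37

[0] 12 ≡ 3^2 + 3 (base 3). Lift 4: 20. −1: 19.
[1] 19 ≡ 4^2 + 3 (base 4). Lift 5: 28. −1: 27.
[2] 27 ≡ 5^2 + 2 (base 5). Lift 6: 38. −1: 37.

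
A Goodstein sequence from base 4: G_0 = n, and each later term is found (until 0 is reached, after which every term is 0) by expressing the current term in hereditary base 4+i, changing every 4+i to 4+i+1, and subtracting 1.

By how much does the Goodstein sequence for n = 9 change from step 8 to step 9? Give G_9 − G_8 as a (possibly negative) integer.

-1

G_0=9  [base 4] 2·4 + 1  →[4↦5]→  2·5 + 1 = 11  −1 ⇒ G_1=10
G_1=10  [base 5] 2·5  →[5↦6]→  2·6 = 12  −1 ⇒ G_2=11
G_2=11  [base 6] 6 + 5  →[6↦7]→  7 + 5 = 12  −1 ⇒ G_3=11
G_3=11  [base 7] 7 + 4  →[7↦8]→  8 + 4 = 12  −1 ⇒ G_4=11
G_4=11  [base 8] 8 + 3  →[8↦9]→  9 + 3 = 12  −1 ⇒ G_5=11
G_5=11  [base 9] 9 + 2  →[9↦10]→  10 + 2 = 12  −1 ⇒ G_6=11
G_6=11  [base 10] 10 + 1  →[10↦11]→  11 + 1 = 12  −1 ⇒ G_7=11
G_7=11  [base 11] 11  →[11↦12]→  12 = 12  −1 ⇒ G_8=11
G_8=11  [base 12] 11  →[12↦13]→  11 = 11  −1 ⇒ G_9=10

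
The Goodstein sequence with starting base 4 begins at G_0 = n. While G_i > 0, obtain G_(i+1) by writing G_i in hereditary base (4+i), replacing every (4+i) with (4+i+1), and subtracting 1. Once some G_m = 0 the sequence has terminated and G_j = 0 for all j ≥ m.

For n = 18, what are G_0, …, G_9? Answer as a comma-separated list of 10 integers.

G_0 = 18. HB_4(18) = 4^2 + 2. Bump = 27. G_1 = 26.
G_1 = 26. HB_5(26) = 5^2 + 1. Bump = 37. G_2 = 36.
G_2 = 36. HB_6(36) = 6^2. Bump = 49. G_3 = 48.
G_3 = 48. HB_7(48) = 6·7 + 6. Bump = 54. G_4 = 53.
G_4 = 53. HB_8(53) = 6·8 + 5. Bump = 59. G_5 = 58.
G_5 = 58. HB_9(58) = 6·9 + 4. Bump = 64. G_6 = 63.
G_6 = 63. HB_10(63) = 6·10 + 3. Bump = 69. G_7 = 68.
G_7 = 68. HB_11(68) = 6·11 + 2. Bump = 74. G_8 = 73.
G_8 = 73. HB_12(73) = 6·12 + 1. Bump = 79. G_9 = 78.

18, 26, 36, 48, 53, 58, 63, 68, 73, 78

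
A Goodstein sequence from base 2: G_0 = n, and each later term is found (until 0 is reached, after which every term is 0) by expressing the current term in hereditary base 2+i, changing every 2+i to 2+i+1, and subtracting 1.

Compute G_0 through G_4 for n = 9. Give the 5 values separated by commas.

i=0: 9 = 2^(2 + 1) + 1 (b=2); 2→3: 3^(3 + 1) + 1 = 82; 82−1 = 81
i=1: 81 = 3^(3 + 1) (b=3); 3→4: 4^(4 + 1) = 1024; 1024−1 = 1023
i=2: 1023 = 3·4^4 + 3·4^3 + 3·4^2 + 3·4 + 3 (b=4); 4→5: 3·5^5 + 3·5^3 + 3·5^2 + 3·5 + 3 = 9843; 9843−1 = 9842
i=3: 9842 = 3·5^5 + 3·5^3 + 3·5^2 + 3·5 + 2 (b=5); 5→6: 3·6^6 + 3·6^3 + 3·6^2 + 3·6 + 2 = 140744; 140744−1 = 140743

9, 81, 1023, 9842, 140743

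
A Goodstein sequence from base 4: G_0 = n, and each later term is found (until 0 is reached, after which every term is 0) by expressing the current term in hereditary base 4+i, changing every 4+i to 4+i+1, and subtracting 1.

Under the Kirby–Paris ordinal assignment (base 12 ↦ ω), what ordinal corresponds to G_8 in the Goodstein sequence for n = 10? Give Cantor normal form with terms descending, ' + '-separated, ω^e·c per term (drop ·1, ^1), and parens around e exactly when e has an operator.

G_0 = 10. HB_4(10) = 2·4 + 2. Bump = 12. G_1 = 11.
G_1 = 11. HB_5(11) = 2·5 + 1. Bump = 13. G_2 = 12.
G_2 = 12. HB_6(12) = 2·6. Bump = 14. G_3 = 13.
G_3 = 13. HB_7(13) = 7 + 6. Bump = 14. G_4 = 13.
G_4 = 13. HB_8(13) = 8 + 5. Bump = 14. G_5 = 13.
G_5 = 13. HB_9(13) = 9 + 4. Bump = 14. G_6 = 13.
G_6 = 13. HB_10(13) = 10 + 3. Bump = 14. G_7 = 13.
G_7 = 13. HB_11(13) = 11 + 2. Bump = 14. G_8 = 13.

ω + 1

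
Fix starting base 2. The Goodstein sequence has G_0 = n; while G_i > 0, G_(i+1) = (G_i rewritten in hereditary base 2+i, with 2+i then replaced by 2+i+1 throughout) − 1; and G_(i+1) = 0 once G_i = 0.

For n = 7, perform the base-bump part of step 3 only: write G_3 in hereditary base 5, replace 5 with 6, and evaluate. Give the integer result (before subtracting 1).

G_0=7  [base 2] 2^2 + 2 + 1  →[2↦3]→  3^3 + 3 + 1 = 31  −1 ⇒ G_1=30
G_1=30  [base 3] 3^3 + 3  →[3↦4]→  4^4 + 4 = 260  −1 ⇒ G_2=259
G_2=259  [base 4] 4^4 + 3  →[4↦5]→  5^5 + 3 = 3128  −1 ⇒ G_3=3127
G_3=3127  [base 5] 5^5 + 2  →[5↦6]→  6^6 + 2 = 46658  −1 ⇒ G_4=46657

46658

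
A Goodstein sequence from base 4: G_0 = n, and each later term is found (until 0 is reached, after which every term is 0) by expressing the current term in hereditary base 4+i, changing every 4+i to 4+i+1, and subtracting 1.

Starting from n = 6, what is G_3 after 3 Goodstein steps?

i=0: 6 = 4 + 2 (b=4); 4→5: 5 + 2 = 7; 7−1 = 6
i=1: 6 = 5 + 1 (b=5); 5→6: 6 + 1 = 7; 7−1 = 6
i=2: 6 = 6 (b=6); 6→7: 7 = 7; 7−1 = 6
i=3: 6 = 6 (b=7); 7→8: 6 = 6; 6−1 = 5

6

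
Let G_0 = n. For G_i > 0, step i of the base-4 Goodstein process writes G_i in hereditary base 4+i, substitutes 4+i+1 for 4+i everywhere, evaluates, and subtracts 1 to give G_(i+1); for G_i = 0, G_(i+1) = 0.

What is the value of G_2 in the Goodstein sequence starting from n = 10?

12

G_0 = 10. HB_4(10) = 2·4 + 2. Bump = 12. G_1 = 11.
G_1 = 11. HB_5(11) = 2·5 + 1. Bump = 13. G_2 = 12.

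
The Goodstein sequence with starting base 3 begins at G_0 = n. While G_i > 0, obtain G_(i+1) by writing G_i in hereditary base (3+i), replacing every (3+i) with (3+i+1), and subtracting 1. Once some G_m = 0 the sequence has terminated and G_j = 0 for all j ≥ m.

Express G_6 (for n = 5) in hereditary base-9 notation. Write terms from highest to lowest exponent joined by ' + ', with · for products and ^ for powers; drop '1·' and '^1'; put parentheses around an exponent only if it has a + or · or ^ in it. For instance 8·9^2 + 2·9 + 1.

(0) 5|_3 = 3 + 2 ↦ 4 + 2|_4 = 6 ⇒ 5
(1) 5|_4 = 4 + 1 ↦ 5 + 1|_5 = 6 ⇒ 5
(2) 5|_5 = 5 ↦ 6|_6 = 6 ⇒ 5
(3) 5|_6 = 5 ↦ 5|_7 = 5 ⇒ 4
(4) 4|_7 = 4 ↦ 4|_8 = 4 ⇒ 3
(5) 3|_8 = 3 ↦ 3|_9 = 3 ⇒ 2
(6) 2|_9 = 2 ↦ 2|_10 = 2 ⇒ 1

2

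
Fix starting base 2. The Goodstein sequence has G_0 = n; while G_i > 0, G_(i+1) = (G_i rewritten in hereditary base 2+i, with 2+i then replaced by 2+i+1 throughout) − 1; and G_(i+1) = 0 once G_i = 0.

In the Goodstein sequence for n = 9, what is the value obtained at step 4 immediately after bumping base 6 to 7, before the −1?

2471827

i=0: 9 = 2^(2 + 1) + 1 (b=2); 2→3: 3^(3 + 1) + 1 = 82; 82−1 = 81
i=1: 81 = 3^(3 + 1) (b=3); 3→4: 4^(4 + 1) = 1024; 1024−1 = 1023
i=2: 1023 = 3·4^4 + 3·4^3 + 3·4^2 + 3·4 + 3 (b=4); 4→5: 3·5^5 + 3·5^3 + 3·5^2 + 3·5 + 3 = 9843; 9843−1 = 9842
i=3: 9842 = 3·5^5 + 3·5^3 + 3·5^2 + 3·5 + 2 (b=5); 5→6: 3·6^6 + 3·6^3 + 3·6^2 + 3·6 + 2 = 140744; 140744−1 = 140743
i=4: 140743 = 3·6^6 + 3·6^3 + 3·6^2 + 3·6 + 1 (b=6); 6→7: 3·7^7 + 3·7^3 + 3·7^2 + 3·7 + 1 = 2471827; 2471827−1 = 2471826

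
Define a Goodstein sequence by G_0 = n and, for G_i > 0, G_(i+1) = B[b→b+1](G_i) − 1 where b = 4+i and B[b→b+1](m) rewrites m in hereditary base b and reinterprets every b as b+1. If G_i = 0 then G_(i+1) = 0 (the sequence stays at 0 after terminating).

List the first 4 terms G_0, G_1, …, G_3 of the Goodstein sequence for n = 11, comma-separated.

11, 12, 13, 14

G_0=11  [base 4] 2·4 + 3  →[4↦5]→  2·5 + 3 = 13  −1 ⇒ G_1=12
G_1=12  [base 5] 2·5 + 2  →[5↦6]→  2·6 + 2 = 14  −1 ⇒ G_2=13
G_2=13  [base 6] 2·6 + 1  →[6↦7]→  2·7 + 1 = 15  −1 ⇒ G_3=14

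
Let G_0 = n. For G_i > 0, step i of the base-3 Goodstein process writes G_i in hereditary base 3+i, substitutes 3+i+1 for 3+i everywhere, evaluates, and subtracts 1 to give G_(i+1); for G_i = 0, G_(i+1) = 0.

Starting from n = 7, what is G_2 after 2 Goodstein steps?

9

step 0: 7 = 2·3 + 1; sub 4 for 3: 2·4 + 1; = 9; G_1 = 9−1 = 8
step 1: 8 = 2·4; sub 5 for 4: 2·5; = 10; G_2 = 10−1 = 9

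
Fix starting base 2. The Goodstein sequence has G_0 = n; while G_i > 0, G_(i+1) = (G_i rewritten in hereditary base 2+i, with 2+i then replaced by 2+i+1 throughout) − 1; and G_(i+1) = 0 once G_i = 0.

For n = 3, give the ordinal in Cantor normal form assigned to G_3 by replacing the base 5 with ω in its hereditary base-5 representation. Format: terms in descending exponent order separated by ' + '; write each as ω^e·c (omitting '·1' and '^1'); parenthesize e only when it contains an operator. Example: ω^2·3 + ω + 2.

2

G_0=3  [base 2] 2 + 1  →[2↦3]→  3 + 1 = 4  −1 ⇒ G_1=3
G_1=3  [base 3] 3  →[3↦4]→  4 = 4  −1 ⇒ G_2=3
G_2=3  [base 4] 3  →[4↦5]→  3 = 3  −1 ⇒ G_3=2
G_3=2  [base 5] 2  →[5↦6]→  2 = 2  −1 ⇒ G_4=1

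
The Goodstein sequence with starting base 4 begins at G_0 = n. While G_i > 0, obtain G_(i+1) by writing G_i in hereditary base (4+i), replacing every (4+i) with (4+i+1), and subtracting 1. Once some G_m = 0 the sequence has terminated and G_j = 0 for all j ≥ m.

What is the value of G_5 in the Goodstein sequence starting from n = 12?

18

12 —HB4→ 3·4 —bump→ 3·5 = 15 —(−1)→ 14
14 —HB5→ 2·5 + 4 —bump→ 2·6 + 4 = 16 —(−1)→ 15
15 —HB6→ 2·6 + 3 —bump→ 2·7 + 3 = 17 —(−1)→ 16
16 —HB7→ 2·7 + 2 —bump→ 2·8 + 2 = 18 —(−1)→ 17
17 —HB8→ 2·8 + 1 —bump→ 2·9 + 1 = 19 —(−1)→ 18
18 —HB9→ 2·9 —bump→ 2·10 = 20 —(−1)→ 19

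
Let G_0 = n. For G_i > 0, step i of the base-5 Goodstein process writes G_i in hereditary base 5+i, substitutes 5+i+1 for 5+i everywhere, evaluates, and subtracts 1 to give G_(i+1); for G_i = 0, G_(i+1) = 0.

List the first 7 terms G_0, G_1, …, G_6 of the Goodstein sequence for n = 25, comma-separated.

25 —HB5→ 5^2 —bump→ 6^2 = 36 —(−1)→ 35
35 —HB6→ 5·6 + 5 —bump→ 5·7 + 5 = 40 —(−1)→ 39
39 —HB7→ 5·7 + 4 —bump→ 5·8 + 4 = 44 —(−1)→ 43
43 —HB8→ 5·8 + 3 —bump→ 5·9 + 3 = 48 —(−1)→ 47
47 —HB9→ 5·9 + 2 —bump→ 5·10 + 2 = 52 —(−1)→ 51
51 —HB10→ 5·10 + 1 —bump→ 5·11 + 1 = 56 —(−1)→ 55

25, 35, 39, 43, 47, 51, 55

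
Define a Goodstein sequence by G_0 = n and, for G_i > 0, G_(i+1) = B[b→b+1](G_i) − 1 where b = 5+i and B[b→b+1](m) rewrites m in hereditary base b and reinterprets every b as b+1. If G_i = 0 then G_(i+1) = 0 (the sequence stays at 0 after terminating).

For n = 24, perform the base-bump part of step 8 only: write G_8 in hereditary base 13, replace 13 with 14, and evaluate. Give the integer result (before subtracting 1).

48

G_0=24  [base 5] 4·5 + 4  →[5↦6]→  4·6 + 4 = 28  −1 ⇒ G_1=27
G_1=27  [base 6] 4·6 + 3  →[6↦7]→  4·7 + 3 = 31  −1 ⇒ G_2=30
G_2=30  [base 7] 4·7 + 2  →[7↦8]→  4·8 + 2 = 34  −1 ⇒ G_3=33
G_3=33  [base 8] 4·8 + 1  →[8↦9]→  4·9 + 1 = 37  −1 ⇒ G_4=36
G_4=36  [base 9] 4·9  →[9↦10]→  4·10 = 40  −1 ⇒ G_5=39
G_5=39  [base 10] 3·10 + 9  →[10↦11]→  3·11 + 9 = 42  −1 ⇒ G_6=41
G_6=41  [base 11] 3·11 + 8  →[11↦12]→  3·12 + 8 = 44  −1 ⇒ G_7=43
G_7=43  [base 12] 3·12 + 7  →[12↦13]→  3·13 + 7 = 46  −1 ⇒ G_8=45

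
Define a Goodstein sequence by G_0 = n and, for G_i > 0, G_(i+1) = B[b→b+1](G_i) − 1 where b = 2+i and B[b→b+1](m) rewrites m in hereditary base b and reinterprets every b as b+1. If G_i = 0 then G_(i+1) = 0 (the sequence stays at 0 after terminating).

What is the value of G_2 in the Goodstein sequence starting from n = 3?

3

base 2: 3 = 2 + 1; at 3: 3 + 1 = 4; next = 3
base 3: 3 = 3; at 4: 4 = 4; next = 3
base 4: 3 = 3; at 5: 3 = 3; next = 2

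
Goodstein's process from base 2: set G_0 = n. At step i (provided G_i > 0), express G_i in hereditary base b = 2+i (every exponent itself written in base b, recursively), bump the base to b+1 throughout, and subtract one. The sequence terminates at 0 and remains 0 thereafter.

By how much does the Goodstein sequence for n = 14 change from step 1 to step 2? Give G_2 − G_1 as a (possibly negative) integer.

G_0 = 14. HB_2(14) = 2^(2 + 1) + 2^2 + 2. Bump = 111. G_1 = 110.
G_1 = 110. HB_3(110) = 3^(3 + 1) + 3^3 + 2. Bump = 1282. G_2 = 1281.

1171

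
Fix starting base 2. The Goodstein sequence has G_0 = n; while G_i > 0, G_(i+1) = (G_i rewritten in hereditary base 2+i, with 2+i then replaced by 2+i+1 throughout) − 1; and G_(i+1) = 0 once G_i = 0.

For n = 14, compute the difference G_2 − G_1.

1171

14 —HB2→ 2^(2 + 1) + 2^2 + 2 —bump→ 3^(3 + 1) + 3^3 + 3 = 111 —(−1)→ 110
110 —HB3→ 3^(3 + 1) + 3^3 + 2 —bump→ 4^(4 + 1) + 4^4 + 2 = 1282 —(−1)→ 1281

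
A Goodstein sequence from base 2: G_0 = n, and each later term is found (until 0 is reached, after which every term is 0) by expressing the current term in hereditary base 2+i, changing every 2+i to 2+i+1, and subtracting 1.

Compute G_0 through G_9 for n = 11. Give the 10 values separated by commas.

[0] 11 ≡ 2^(2 + 1) + 2 + 1 (base 2). Lift 3: 85. −1: 84.
[1] 84 ≡ 3^(3 + 1) + 3 (base 3). Lift 4: 1028. −1: 1027.
[2] 1027 ≡ 4^(4 + 1) + 3 (base 4). Lift 5: 15628. −1: 15627.
[3] 15627 ≡ 5^(5 + 1) + 2 (base 5). Lift 6: 279938. −1: 279937.
[4] 279937 ≡ 6^(6 + 1) + 1 (base 6). Lift 7: 5764802. −1: 5764801.
[5] 5764801 ≡ 7^(7 + 1) (base 7). Lift 8: 134217728. −1: 134217727.
[6] 134217727 ≡ 7·8^8 + 7·8^7 + 7·8^6 + 7·8^5 + 7·8^4 + 7·8^3 + 7·8^2 + 7·8 + 7 (base 8). Lift 9: 2749609303. −1: 2749609302.
[7] 2749609302 ≡ 7·9^9 + 7·9^7 + 7·9^6 + 7·9^5 + 7·9^4 + 7·9^3 + 7·9^2 + 7·9 + 6 (base 9). Lift 10: 70077777776. −1: 70077777775.
[8] 70077777775 ≡ 7·10^10 + 7·10^7 + 7·10^6 + 7·10^5 + 7·10^4 + 7·10^3 + 7·10^2 + 7·10 + 5 (base 10). Lift 11: 1997331745491. −1: 1997331745490.

11, 84, 1027, 15627, 279937, 5764801, 134217727, 2749609302, 70077777775, 1997331745490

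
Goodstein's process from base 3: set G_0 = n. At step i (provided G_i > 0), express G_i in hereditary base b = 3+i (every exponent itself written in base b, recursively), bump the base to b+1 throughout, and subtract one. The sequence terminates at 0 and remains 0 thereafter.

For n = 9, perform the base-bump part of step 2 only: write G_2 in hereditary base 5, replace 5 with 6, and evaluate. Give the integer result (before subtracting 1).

base 3: 9 = 3^2; at 4: 4^2 = 16; next = 15
base 4: 15 = 3·4 + 3; at 5: 3·5 + 3 = 18; next = 17

20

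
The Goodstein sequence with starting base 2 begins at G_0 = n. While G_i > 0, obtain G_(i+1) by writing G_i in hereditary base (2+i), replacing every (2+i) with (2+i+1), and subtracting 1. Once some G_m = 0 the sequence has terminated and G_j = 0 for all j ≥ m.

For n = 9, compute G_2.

1023

[0] 9 ≡ 2^(2 + 1) + 1 (base 2). Lift 3: 82. −1: 81.
[1] 81 ≡ 3^(3 + 1) (base 3). Lift 4: 1024. −1: 1023.
[2] 1023 ≡ 3·4^4 + 3·4^3 + 3·4^2 + 3·4 + 3 (base 4). Lift 5: 9843. −1: 9842.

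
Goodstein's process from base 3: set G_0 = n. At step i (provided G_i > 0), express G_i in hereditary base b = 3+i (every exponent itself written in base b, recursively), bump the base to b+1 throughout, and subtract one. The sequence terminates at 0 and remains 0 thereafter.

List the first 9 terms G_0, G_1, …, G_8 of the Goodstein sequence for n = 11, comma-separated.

[0] 11 ≡ 3^2 + 2 (base 3). Lift 4: 18. −1: 17.
[1] 17 ≡ 4^2 + 1 (base 4). Lift 5: 26. −1: 25.
[2] 25 ≡ 5^2 (base 5). Lift 6: 36. −1: 35.
[3] 35 ≡ 5·6 + 5 (base 6). Lift 7: 40. −1: 39.
[4] 39 ≡ 5·7 + 4 (base 7). Lift 8: 44. −1: 43.
[5] 43 ≡ 5·8 + 3 (base 8). Lift 9: 48. −1: 47.
[6] 47 ≡ 5·9 + 2 (base 9). Lift 10: 52. −1: 51.
[7] 51 ≡ 5·10 + 1 (base 10). Lift 11: 56. −1: 55.

11, 17, 25, 35, 39, 43, 47, 51, 55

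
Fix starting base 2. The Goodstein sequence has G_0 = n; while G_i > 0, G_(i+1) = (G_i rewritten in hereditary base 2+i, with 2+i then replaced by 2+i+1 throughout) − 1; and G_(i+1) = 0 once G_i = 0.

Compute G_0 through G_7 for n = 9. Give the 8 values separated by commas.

9, 81, 1023, 9842, 140743, 2471826, 50333399, 1162263921

G_0 = 9. HB_2(9) = 2^(2 + 1) + 1. Bump = 82. G_1 = 81.
G_1 = 81. HB_3(81) = 3^(3 + 1). Bump = 1024. G_2 = 1023.
G_2 = 1023. HB_4(1023) = 3·4^4 + 3·4^3 + 3·4^2 + 3·4 + 3. Bump = 9843. G_3 = 9842.
G_3 = 9842. HB_5(9842) = 3·5^5 + 3·5^3 + 3·5^2 + 3·5 + 2. Bump = 140744. G_4 = 140743.
G_4 = 140743. HB_6(140743) = 3·6^6 + 3·6^3 + 3·6^2 + 3·6 + 1. Bump = 2471827. G_5 = 2471826.
G_5 = 2471826. HB_7(2471826) = 3·7^7 + 3·7^3 + 3·7^2 + 3·7. Bump = 50333400. G_6 = 50333399.
G_6 = 50333399. HB_8(50333399) = 3·8^8 + 3·8^3 + 3·8^2 + 2·8 + 7. Bump = 1162263922. G_7 = 1162263921.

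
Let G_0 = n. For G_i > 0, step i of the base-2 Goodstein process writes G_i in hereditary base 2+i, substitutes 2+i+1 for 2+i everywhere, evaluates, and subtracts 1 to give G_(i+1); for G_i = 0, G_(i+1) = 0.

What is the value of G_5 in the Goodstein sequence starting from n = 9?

i=0: 9 = 2^(2 + 1) + 1 (b=2); 2→3: 3^(3 + 1) + 1 = 82; 82−1 = 81
i=1: 81 = 3^(3 + 1) (b=3); 3→4: 4^(4 + 1) = 1024; 1024−1 = 1023
i=2: 1023 = 3·4^4 + 3·4^3 + 3·4^2 + 3·4 + 3 (b=4); 4→5: 3·5^5 + 3·5^3 + 3·5^2 + 3·5 + 3 = 9843; 9843−1 = 9842
i=3: 9842 = 3·5^5 + 3·5^3 + 3·5^2 + 3·5 + 2 (b=5); 5→6: 3·6^6 + 3·6^3 + 3·6^2 + 3·6 + 2 = 140744; 140744−1 = 140743
i=4: 140743 = 3·6^6 + 3·6^3 + 3·6^2 + 3·6 + 1 (b=6); 6→7: 3·7^7 + 3·7^3 + 3·7^2 + 3·7 + 1 = 2471827; 2471827−1 = 2471826

2471826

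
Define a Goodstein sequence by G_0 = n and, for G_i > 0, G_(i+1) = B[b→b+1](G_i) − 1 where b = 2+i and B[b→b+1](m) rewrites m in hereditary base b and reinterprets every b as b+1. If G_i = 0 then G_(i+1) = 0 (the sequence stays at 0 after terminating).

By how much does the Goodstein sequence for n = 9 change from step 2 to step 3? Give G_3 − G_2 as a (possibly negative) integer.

step 0: 9 = 2^(2 + 1) + 1; sub 3 for 2: 3^(3 + 1) + 1; = 82; G_1 = 82−1 = 81
step 1: 81 = 3^(3 + 1); sub 4 for 3: 4^(4 + 1); = 1024; G_2 = 1024−1 = 1023
step 2: 1023 = 3·4^4 + 3·4^3 + 3·4^2 + 3·4 + 3; sub 5 for 4: 3·5^5 + 3·5^3 + 3·5^2 + 3·5 + 3; = 9843; G_3 = 9843−1 = 9842

8819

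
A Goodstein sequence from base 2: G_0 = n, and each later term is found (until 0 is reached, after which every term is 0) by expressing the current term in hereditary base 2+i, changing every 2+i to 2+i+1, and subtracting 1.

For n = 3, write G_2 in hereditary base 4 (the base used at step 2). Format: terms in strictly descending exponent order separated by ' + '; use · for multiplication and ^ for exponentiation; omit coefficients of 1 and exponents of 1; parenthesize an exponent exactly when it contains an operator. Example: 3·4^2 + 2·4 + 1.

3

G_0=3  [base 2] 2 + 1  →[2↦3]→  3 + 1 = 4  −1 ⇒ G_1=3
G_1=3  [base 3] 3  →[3↦4]→  4 = 4  −1 ⇒ G_2=3
G_2=3  [base 4] 3  →[4↦5]→  3 = 3  −1 ⇒ G_3=2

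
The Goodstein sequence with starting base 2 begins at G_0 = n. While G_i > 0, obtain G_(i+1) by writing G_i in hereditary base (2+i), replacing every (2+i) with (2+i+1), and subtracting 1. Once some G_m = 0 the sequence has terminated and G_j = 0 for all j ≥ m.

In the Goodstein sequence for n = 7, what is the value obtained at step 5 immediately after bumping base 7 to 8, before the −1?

i=0: 7 = 2^2 + 2 + 1 (b=2); 2→3: 3^3 + 3 + 1 = 31; 31−1 = 30
i=1: 30 = 3^3 + 3 (b=3); 3→4: 4^4 + 4 = 260; 260−1 = 259
i=2: 259 = 4^4 + 3 (b=4); 4→5: 5^5 + 3 = 3128; 3128−1 = 3127
i=3: 3127 = 5^5 + 2 (b=5); 5→6: 6^6 + 2 = 46658; 46658−1 = 46657
i=4: 46657 = 6^6 + 1 (b=6); 6→7: 7^7 + 1 = 823544; 823544−1 = 823543
i=5: 823543 = 7^7 (b=7); 7→8: 8^8 = 16777216; 16777216−1 = 16777215

16777216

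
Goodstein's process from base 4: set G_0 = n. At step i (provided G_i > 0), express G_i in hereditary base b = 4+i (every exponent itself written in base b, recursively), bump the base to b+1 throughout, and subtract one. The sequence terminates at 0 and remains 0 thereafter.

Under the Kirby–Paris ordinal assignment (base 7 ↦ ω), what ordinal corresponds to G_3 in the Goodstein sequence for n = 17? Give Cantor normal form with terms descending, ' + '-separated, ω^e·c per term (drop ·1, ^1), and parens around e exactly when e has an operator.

ω·5 + 4

step 0: 17 = 4^2 + 1; sub 5 for 4: 5^2 + 1; = 26; G_1 = 26−1 = 25
step 1: 25 = 5^2; sub 6 for 5: 6^2; = 36; G_2 = 36−1 = 35
step 2: 35 = 5·6 + 5; sub 7 for 6: 5·7 + 5; = 40; G_3 = 40−1 = 39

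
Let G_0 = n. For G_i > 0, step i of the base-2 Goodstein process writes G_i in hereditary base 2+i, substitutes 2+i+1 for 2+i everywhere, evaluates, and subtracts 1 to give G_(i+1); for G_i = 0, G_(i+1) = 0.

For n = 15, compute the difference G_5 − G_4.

base 2: 15 = 2^(2 + 1) + 2^2 + 2 + 1; at 3: 3^(3 + 1) + 3^3 + 3 + 1 = 112; next = 111
base 3: 111 = 3^(3 + 1) + 3^3 + 3; at 4: 4^(4 + 1) + 4^4 + 4 = 1284; next = 1283
base 4: 1283 = 4^(4 + 1) + 4^4 + 3; at 5: 5^(5 + 1) + 5^5 + 3 = 18753; next = 18752
base 5: 18752 = 5^(5 + 1) + 5^5 + 2; at 6: 6^(6 + 1) + 6^6 + 2 = 326594; next = 326593
base 6: 326593 = 6^(6 + 1) + 6^6 + 1; at 7: 7^(7 + 1) + 7^7 + 1 = 6588345; next = 6588344

6261751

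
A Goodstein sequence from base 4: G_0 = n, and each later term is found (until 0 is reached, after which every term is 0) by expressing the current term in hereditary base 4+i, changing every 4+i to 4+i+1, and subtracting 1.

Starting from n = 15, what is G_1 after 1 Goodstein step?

step 0: 15 = 3·4 + 3; sub 5 for 4: 3·5 + 3; = 18; G_1 = 18−1 = 17
step 1: 17 = 3·5 + 2; sub 6 for 5: 3·6 + 2; = 20; G_2 = 20−1 = 19

17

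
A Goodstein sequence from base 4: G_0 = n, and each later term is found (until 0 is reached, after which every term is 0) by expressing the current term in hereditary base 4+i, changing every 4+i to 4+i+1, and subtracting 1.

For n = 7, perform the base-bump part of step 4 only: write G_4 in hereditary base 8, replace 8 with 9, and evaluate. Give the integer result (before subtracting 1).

base 4: 7 = 4 + 3; at 5: 5 + 3 = 8; next = 7
base 5: 7 = 5 + 2; at 6: 6 + 2 = 8; next = 7
base 6: 7 = 6 + 1; at 7: 7 + 1 = 8; next = 7
base 7: 7 = 7; at 8: 8 = 8; next = 7
base 8: 7 = 7; at 9: 7 = 7; next = 6

7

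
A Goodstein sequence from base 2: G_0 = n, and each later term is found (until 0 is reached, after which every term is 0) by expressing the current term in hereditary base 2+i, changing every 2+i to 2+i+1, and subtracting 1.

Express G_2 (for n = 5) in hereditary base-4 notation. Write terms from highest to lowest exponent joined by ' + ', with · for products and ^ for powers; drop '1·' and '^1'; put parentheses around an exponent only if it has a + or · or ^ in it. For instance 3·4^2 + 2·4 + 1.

3·4^3 + 3·4^2 + 3·4 + 3

base 2: 5 = 2^2 + 1; at 3: 3^3 + 1 = 28; next = 27
base 3: 27 = 3^3; at 4: 4^4 = 256; next = 255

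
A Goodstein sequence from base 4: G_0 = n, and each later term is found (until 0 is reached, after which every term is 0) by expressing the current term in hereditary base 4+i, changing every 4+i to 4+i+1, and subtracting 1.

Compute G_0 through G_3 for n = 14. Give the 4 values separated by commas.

14, 16, 18, 20

G_0 = 14. HB_4(14) = 3·4 + 2. Bump = 17. G_1 = 16.
G_1 = 16. HB_5(16) = 3·5 + 1. Bump = 19. G_2 = 18.
G_2 = 18. HB_6(18) = 3·6. Bump = 21. G_3 = 20.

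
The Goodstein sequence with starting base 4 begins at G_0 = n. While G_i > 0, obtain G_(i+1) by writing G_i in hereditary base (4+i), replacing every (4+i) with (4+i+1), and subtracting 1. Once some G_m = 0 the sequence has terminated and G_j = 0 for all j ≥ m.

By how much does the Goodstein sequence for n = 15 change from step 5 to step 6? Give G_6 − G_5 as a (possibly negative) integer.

1

G_0 = 15. HB_4(15) = 3·4 + 3. Bump = 18. G_1 = 17.
G_1 = 17. HB_5(17) = 3·5 + 2. Bump = 20. G_2 = 19.
G_2 = 19. HB_6(19) = 3·6 + 1. Bump = 22. G_3 = 21.
G_3 = 21. HB_7(21) = 3·7. Bump = 24. G_4 = 23.
G_4 = 23. HB_8(23) = 2·8 + 7. Bump = 25. G_5 = 24.
G_5 = 24. HB_9(24) = 2·9 + 6. Bump = 26. G_6 = 25.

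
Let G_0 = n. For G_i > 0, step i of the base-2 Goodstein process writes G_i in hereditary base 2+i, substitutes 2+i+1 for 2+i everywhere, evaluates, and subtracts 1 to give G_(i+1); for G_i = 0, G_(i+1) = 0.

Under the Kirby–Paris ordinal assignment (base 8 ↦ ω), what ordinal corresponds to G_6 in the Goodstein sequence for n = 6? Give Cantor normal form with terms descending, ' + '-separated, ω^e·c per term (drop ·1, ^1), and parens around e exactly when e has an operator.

i=0: 6 = 2^2 + 2 (b=2); 2→3: 3^3 + 3 = 30; 30−1 = 29
i=1: 29 = 3^3 + 2 (b=3); 3→4: 4^4 + 2 = 258; 258−1 = 257
i=2: 257 = 4^4 + 1 (b=4); 4→5: 5^5 + 1 = 3126; 3126−1 = 3125
i=3: 3125 = 5^5 (b=5); 5→6: 6^6 = 46656; 46656−1 = 46655
i=4: 46655 = 5·6^5 + 5·6^4 + 5·6^3 + 5·6^2 + 5·6 + 5 (b=6); 6→7: 5·7^5 + 5·7^4 + 5·7^3 + 5·7^2 + 5·7 + 5 = 98040; 98040−1 = 98039
i=5: 98039 = 5·7^5 + 5·7^4 + 5·7^3 + 5·7^2 + 5·7 + 4 (b=7); 7→8: 5·8^5 + 5·8^4 + 5·8^3 + 5·8^2 + 5·8 + 4 = 187244; 187244−1 = 187243
i=6: 187243 = 5·8^5 + 5·8^4 + 5·8^3 + 5·8^2 + 5·8 + 3 (b=8); 8→9: 5·9^5 + 5·9^4 + 5·9^3 + 5·9^2 + 5·9 + 3 = 332148; 332148−1 = 332147

ω^5·5 + ω^4·5 + ω^3·5 + ω^2·5 + ω·5 + 3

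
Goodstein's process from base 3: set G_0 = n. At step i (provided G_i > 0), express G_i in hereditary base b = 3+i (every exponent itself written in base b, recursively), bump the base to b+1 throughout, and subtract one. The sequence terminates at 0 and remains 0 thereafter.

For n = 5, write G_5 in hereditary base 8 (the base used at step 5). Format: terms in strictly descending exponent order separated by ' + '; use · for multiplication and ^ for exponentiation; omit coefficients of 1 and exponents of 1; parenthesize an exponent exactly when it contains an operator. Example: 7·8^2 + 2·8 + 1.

3

step 0: 5 = 3 + 2; sub 4 for 3: 4 + 2; = 6; G_1 = 6−1 = 5
step 1: 5 = 4 + 1; sub 5 for 4: 5 + 1; = 6; G_2 = 6−1 = 5
step 2: 5 = 5; sub 6 for 5: 6; = 6; G_3 = 6−1 = 5
step 3: 5 = 5; sub 7 for 6: 5; = 5; G_4 = 5−1 = 4
step 4: 4 = 4; sub 8 for 7: 4; = 4; G_5 = 4−1 = 3
step 5: 3 = 3; sub 9 for 8: 3; = 3; G_6 = 3−1 = 2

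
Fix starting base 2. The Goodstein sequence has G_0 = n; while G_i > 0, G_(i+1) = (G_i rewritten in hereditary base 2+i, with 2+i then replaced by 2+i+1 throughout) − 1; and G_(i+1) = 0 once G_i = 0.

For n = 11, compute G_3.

15627

i=0: 11 = 2^(2 + 1) + 2 + 1 (b=2); 2→3: 3^(3 + 1) + 3 + 1 = 85; 85−1 = 84
i=1: 84 = 3^(3 + 1) + 3 (b=3); 3→4: 4^(4 + 1) + 4 = 1028; 1028−1 = 1027
i=2: 1027 = 4^(4 + 1) + 3 (b=4); 4→5: 5^(5 + 1) + 3 = 15628; 15628−1 = 15627
i=3: 15627 = 5^(5 + 1) + 2 (b=5); 5→6: 6^(6 + 1) + 2 = 279938; 279938−1 = 279937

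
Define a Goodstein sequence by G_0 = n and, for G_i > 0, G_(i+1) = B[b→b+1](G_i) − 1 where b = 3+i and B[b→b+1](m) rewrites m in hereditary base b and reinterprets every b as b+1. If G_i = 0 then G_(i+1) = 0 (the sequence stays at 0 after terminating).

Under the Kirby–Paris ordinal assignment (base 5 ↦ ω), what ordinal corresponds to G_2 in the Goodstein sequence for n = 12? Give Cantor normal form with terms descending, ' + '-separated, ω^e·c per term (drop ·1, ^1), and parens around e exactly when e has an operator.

ω^2 + 2

step 0: 12 = 3^2 + 3; sub 4 for 3: 4^2 + 4; = 20; G_1 = 20−1 = 19
step 1: 19 = 4^2 + 3; sub 5 for 4: 5^2 + 3; = 28; G_2 = 28−1 = 27
step 2: 27 = 5^2 + 2; sub 6 for 5: 6^2 + 2; = 38; G_3 = 38−1 = 37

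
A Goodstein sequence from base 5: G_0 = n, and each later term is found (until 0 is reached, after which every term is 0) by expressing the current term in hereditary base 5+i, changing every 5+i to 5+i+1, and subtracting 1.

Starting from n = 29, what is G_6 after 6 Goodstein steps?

step 0: 29 = 5^2 + 4; sub 6 for 5: 6^2 + 4; = 40; G_1 = 40−1 = 39
step 1: 39 = 6^2 + 3; sub 7 for 6: 7^2 + 3; = 52; G_2 = 52−1 = 51
step 2: 51 = 7^2 + 2; sub 8 for 7: 8^2 + 2; = 66; G_3 = 66−1 = 65
step 3: 65 = 8^2 + 1; sub 9 for 8: 9^2 + 1; = 82; G_4 = 82−1 = 81
step 4: 81 = 9^2; sub 10 for 9: 10^2; = 100; G_5 = 100−1 = 99
step 5: 99 = 9·10 + 9; sub 11 for 10: 9·11 + 9; = 108; G_6 = 108−1 = 107
step 6: 107 = 9·11 + 8; sub 12 for 11: 9·12 + 8; = 116; G_7 = 116−1 = 115

107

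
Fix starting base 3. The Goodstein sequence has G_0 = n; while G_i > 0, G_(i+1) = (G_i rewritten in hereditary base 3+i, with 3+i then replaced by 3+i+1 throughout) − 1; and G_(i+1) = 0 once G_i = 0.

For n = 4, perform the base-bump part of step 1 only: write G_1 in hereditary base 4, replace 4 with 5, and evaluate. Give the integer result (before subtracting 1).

5

G_0 = 4. HB_3(4) = 3 + 1. Bump = 5. G_1 = 4.
G_1 = 4. HB_4(4) = 4. Bump = 5. G_2 = 4.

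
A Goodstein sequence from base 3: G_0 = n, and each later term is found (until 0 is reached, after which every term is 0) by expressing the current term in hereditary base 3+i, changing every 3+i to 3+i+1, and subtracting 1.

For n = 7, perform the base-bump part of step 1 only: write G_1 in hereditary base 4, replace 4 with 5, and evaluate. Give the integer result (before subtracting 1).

step 0: 7 = 2·3 + 1; sub 4 for 3: 2·4 + 1; = 9; G_1 = 9−1 = 8
step 1: 8 = 2·4; sub 5 for 4: 2·5; = 10; G_2 = 10−1 = 9

10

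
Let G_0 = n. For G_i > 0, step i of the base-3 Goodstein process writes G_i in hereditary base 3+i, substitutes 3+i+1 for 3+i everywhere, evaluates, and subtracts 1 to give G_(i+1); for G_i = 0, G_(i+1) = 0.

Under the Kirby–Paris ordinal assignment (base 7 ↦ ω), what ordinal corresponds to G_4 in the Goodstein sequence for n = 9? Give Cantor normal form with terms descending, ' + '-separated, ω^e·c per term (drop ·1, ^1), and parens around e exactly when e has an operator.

G_0 = 9. HB_3(9) = 3^2. Bump = 16. G_1 = 15.
G_1 = 15. HB_4(15) = 3·4 + 3. Bump = 18. G_2 = 17.
G_2 = 17. HB_5(17) = 3·5 + 2. Bump = 20. G_3 = 19.
G_3 = 19. HB_6(19) = 3·6 + 1. Bump = 22. G_4 = 21.

ω·3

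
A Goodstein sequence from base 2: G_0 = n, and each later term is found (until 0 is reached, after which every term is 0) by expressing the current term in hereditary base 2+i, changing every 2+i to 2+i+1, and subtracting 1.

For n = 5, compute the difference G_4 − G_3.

308

base 2: 5 = 2^2 + 1; at 3: 3^3 + 1 = 28; next = 27
base 3: 27 = 3^3; at 4: 4^4 = 256; next = 255
base 4: 255 = 3·4^3 + 3·4^2 + 3·4 + 3; at 5: 3·5^3 + 3·5^2 + 3·5 + 3 = 468; next = 467
base 5: 467 = 3·5^3 + 3·5^2 + 3·5 + 2; at 6: 3·6^3 + 3·6^2 + 3·6 + 2 = 776; next = 775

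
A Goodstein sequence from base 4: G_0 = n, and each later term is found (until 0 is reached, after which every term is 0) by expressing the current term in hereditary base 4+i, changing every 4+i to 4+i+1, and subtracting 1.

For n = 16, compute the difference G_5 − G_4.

3

i=0: 16 = 4^2 (b=4); 4→5: 5^2 = 25; 25−1 = 24
i=1: 24 = 4·5 + 4 (b=5); 5→6: 4·6 + 4 = 28; 28−1 = 27
i=2: 27 = 4·6 + 3 (b=6); 6→7: 4·7 + 3 = 31; 31−1 = 30
i=3: 30 = 4·7 + 2 (b=7); 7→8: 4·8 + 2 = 34; 34−1 = 33
i=4: 33 = 4·8 + 1 (b=8); 8→9: 4·9 + 1 = 37; 37−1 = 36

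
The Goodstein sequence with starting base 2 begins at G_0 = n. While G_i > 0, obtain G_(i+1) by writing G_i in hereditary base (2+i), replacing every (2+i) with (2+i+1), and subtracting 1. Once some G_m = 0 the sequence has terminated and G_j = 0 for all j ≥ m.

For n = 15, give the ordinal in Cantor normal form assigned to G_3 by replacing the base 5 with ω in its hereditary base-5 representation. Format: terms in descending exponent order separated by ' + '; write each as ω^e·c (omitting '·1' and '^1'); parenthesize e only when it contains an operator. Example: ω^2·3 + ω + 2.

base 2: 15 = 2^(2 + 1) + 2^2 + 2 + 1; at 3: 3^(3 + 1) + 3^3 + 3 + 1 = 112; next = 111
base 3: 111 = 3^(3 + 1) + 3^3 + 3; at 4: 4^(4 + 1) + 4^4 + 4 = 1284; next = 1283
base 4: 1283 = 4^(4 + 1) + 4^4 + 3; at 5: 5^(5 + 1) + 5^5 + 3 = 18753; next = 18752
base 5: 18752 = 5^(5 + 1) + 5^5 + 2; at 6: 6^(6 + 1) + 6^6 + 2 = 326594; next = 326593

ω^(ω + 1) + ω^ω + 2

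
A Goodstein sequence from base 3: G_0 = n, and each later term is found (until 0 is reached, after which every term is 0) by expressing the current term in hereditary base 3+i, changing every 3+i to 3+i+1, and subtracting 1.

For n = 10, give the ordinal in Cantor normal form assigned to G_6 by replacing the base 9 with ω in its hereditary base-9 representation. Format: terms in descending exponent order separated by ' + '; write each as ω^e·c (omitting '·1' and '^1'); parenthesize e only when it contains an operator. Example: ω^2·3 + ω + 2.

[0] 10 ≡ 3^2 + 1 (base 3). Lift 4: 17. −1: 16.
[1] 16 ≡ 4^2 (base 4). Lift 5: 25. −1: 24.
[2] 24 ≡ 4·5 + 4 (base 5). Lift 6: 28. −1: 27.
[3] 27 ≡ 4·6 + 3 (base 6). Lift 7: 31. −1: 30.
[4] 30 ≡ 4·7 + 2 (base 7). Lift 8: 34. −1: 33.
[5] 33 ≡ 4·8 + 1 (base 8). Lift 9: 37. −1: 36.

ω·4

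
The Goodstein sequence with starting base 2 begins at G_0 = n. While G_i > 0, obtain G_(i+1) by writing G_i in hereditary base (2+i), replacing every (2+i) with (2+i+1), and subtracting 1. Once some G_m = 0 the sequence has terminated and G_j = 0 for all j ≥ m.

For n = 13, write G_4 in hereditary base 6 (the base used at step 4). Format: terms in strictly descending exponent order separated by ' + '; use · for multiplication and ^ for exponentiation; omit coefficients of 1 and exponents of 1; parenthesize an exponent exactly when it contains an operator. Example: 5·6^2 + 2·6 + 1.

6^(6 + 1) + 3·6^3 + 3·6^2 + 3·6 + 1

(0) 13|_2 = 2^(2 + 1) + 2^2 + 1 ↦ 3^(3 + 1) + 3^3 + 1|_3 = 109 ⇒ 108
(1) 108|_3 = 3^(3 + 1) + 3^3 ↦ 4^(4 + 1) + 4^4|_4 = 1280 ⇒ 1279
(2) 1279|_4 = 4^(4 + 1) + 3·4^3 + 3·4^2 + 3·4 + 3 ↦ 5^(5 + 1) + 3·5^3 + 3·5^2 + 3·5 + 3|_5 = 16093 ⇒ 16092
(3) 16092|_5 = 5^(5 + 1) + 3·5^3 + 3·5^2 + 3·5 + 2 ↦ 6^(6 + 1) + 3·6^3 + 3·6^2 + 3·6 + 2|_6 = 280712 ⇒ 280711
(4) 280711|_6 = 6^(6 + 1) + 3·6^3 + 3·6^2 + 3·6 + 1 ↦ 7^(7 + 1) + 3·7^3 + 3·7^2 + 3·7 + 1|_7 = 5765999 ⇒ 5765998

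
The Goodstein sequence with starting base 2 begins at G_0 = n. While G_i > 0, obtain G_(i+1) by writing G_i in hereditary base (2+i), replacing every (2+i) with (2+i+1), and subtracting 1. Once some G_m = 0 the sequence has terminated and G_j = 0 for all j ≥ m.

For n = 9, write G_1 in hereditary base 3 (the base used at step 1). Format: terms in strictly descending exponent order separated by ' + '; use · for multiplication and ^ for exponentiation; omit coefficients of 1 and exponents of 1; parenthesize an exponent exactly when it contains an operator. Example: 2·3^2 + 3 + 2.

G_0=9  [base 2] 2^(2 + 1) + 1  →[2↦3]→  3^(3 + 1) + 1 = 82  −1 ⇒ G_1=81
G_1=81  [base 3] 3^(3 + 1)  →[3↦4]→  4^(4 + 1) = 1024  −1 ⇒ G_2=1023

3^(3 + 1)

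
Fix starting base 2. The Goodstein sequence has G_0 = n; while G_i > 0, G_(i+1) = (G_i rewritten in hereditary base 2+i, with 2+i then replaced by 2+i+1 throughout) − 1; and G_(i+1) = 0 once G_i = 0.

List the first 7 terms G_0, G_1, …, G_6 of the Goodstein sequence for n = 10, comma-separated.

10, 83, 1025, 15625, 279935, 4215754, 84073323

step 0: 10 = 2^(2 + 1) + 2; sub 3 for 2: 3^(3 + 1) + 3; = 84; G_1 = 84−1 = 83
step 1: 83 = 3^(3 + 1) + 2; sub 4 for 3: 4^(4 + 1) + 2; = 1026; G_2 = 1026−1 = 1025
step 2: 1025 = 4^(4 + 1) + 1; sub 5 for 4: 5^(5 + 1) + 1; = 15626; G_3 = 15626−1 = 15625
step 3: 15625 = 5^(5 + 1); sub 6 for 5: 6^(6 + 1); = 279936; G_4 = 279936−1 = 279935
step 4: 279935 = 5·6^6 + 5·6^5 + 5·6^4 + 5·6^3 + 5·6^2 + 5·6 + 5; sub 7 for 6: 5·7^7 + 5·7^5 + 5·7^4 + 5·7^3 + 5·7^2 + 5·7 + 5; = 4215755; G_5 = 4215755−1 = 4215754
step 5: 4215754 = 5·7^7 + 5·7^5 + 5·7^4 + 5·7^3 + 5·7^2 + 5·7 + 4; sub 8 for 7: 5·8^8 + 5·8^5 + 5·8^4 + 5·8^3 + 5·8^2 + 5·8 + 4; = 84073324; G_6 = 84073324−1 = 84073323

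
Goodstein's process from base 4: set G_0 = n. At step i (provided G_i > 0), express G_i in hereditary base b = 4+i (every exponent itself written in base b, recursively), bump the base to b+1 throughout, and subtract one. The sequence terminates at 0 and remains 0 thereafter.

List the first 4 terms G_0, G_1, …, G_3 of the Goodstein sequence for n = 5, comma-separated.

5, 5, 5, 4

(0) 5|_4 = 4 + 1 ↦ 5 + 1|_5 = 6 ⇒ 5
(1) 5|_5 = 5 ↦ 6|_6 = 6 ⇒ 5
(2) 5|_6 = 5 ↦ 5|_7 = 5 ⇒ 4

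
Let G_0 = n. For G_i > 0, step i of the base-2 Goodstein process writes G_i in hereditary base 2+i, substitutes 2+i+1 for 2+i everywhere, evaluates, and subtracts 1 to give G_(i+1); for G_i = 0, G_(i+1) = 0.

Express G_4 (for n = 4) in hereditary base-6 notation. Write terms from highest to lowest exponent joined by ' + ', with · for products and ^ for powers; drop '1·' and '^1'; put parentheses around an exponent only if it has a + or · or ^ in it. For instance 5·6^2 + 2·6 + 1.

2·6^2 + 6 + 5

i=0: 4 = 2^2 (b=2); 2→3: 3^3 = 27; 27−1 = 26
i=1: 26 = 2·3^2 + 2·3 + 2 (b=3); 3→4: 2·4^2 + 2·4 + 2 = 42; 42−1 = 41
i=2: 41 = 2·4^2 + 2·4 + 1 (b=4); 4→5: 2·5^2 + 2·5 + 1 = 61; 61−1 = 60
i=3: 60 = 2·5^2 + 2·5 (b=5); 5→6: 2·6^2 + 2·6 = 84; 84−1 = 83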